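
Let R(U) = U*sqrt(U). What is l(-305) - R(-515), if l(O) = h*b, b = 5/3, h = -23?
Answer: -115/3 + 515*I*sqrt(515) ≈ -38.333 + 11687.0*I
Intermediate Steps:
R(U) = U**(3/2)
b = 5/3 (b = 5*(1/3) = 5/3 ≈ 1.6667)
l(O) = -115/3 (l(O) = -23*5/3 = -115/3)
l(-305) - R(-515) = -115/3 - (-515)**(3/2) = -115/3 - (-515)*I*sqrt(515) = -115/3 + 515*I*sqrt(515)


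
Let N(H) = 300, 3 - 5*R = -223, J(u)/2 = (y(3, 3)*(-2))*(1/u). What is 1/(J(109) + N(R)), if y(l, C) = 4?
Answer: 109/32684 ≈ 0.0033350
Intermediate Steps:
J(u) = -16/u (J(u) = 2*((4*(-2))*(1/u)) = 2*(-8/u) = -16/u)
R = 226/5 (R = ⅗ - ⅕*(-223) = ⅗ + 223/5 = 226/5 ≈ 45.200)
1/(J(109) + N(R)) = 1/(-16/109 + 300) = 1/(32684/109) = 109/32684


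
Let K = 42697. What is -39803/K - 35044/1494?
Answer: -777869675/31894659 ≈ -24.389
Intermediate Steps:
-39803/K - 35044/1494 = -39803/42697 - 35044/1494 = -39803*1/42697 - 35044*1/1494 = -39803/42697 - 17522/747 = -777869675/31894659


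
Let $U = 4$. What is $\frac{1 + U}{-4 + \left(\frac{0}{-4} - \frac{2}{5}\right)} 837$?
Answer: $- \frac{20925}{22} \approx -951.14$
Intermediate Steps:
$\frac{1 + U}{-4 + \left(\frac{0}{-4} - \frac{2}{5}\right)} 837 = \frac{1 + 4}{-4 + \left(\frac{0}{-4} - \frac{2}{5}\right)} 837 = \frac{5}{-4 + \left(0 \left(- \frac{1}{4}\right) - \frac{2}{5}\right)} 837 = \frac{5}{-4 + \left(0 - \frac{2}{5}\right)} 837 = \frac{5}{-4 - \frac{2}{5}} \cdot 837 = \frac{5}{- \frac{22}{5}} \cdot 837 = 5 \left(- \frac{5}{22}\right) 837 = \left(- \frac{25}{22}\right) 837 = - \frac{20925}{22}$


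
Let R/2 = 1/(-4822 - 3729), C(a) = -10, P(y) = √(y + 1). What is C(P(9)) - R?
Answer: -85508/8551 ≈ -9.9998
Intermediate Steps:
P(y) = √(1 + y)
R = -2/8551 (R = 2/(-4822 - 3729) = 2/(-8551) = 2*(-1/8551) = -2/8551 ≈ -0.00023389)
C(P(9)) - R = -10 - 1*(-2/8551) = -10 + 2/8551 = -85508/8551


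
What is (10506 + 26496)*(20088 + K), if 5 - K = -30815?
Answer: 1883697816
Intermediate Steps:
K = 30820 (K = 5 - 1*(-30815) = 5 + 30815 = 30820)
(10506 + 26496)*(20088 + K) = (10506 + 26496)*(20088 + 30820) = 37002*50908 = 1883697816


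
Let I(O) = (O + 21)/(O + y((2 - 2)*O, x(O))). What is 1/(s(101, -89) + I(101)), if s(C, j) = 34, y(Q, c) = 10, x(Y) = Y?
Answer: 111/3896 ≈ 0.028491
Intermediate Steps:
I(O) = (21 + O)/(10 + O) (I(O) = (O + 21)/(O + 10) = (21 + O)/(10 + O))
1/(s(101, -89) + I(101)) = 1/(34 + (21 + 101)/(10 + 101)) = 1/(34 + 122/111) = 1/(3896/111) = 111/3896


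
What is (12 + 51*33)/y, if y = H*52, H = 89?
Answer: 1695/4628 ≈ 0.36625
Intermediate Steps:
y = 4628 (y = 89*52 = 4628)
(12 + 51*33)/y = (12 + 51*33)/4628 = (12 + 1683)*(1/4628) = 1695*(1/4628) = 1695/4628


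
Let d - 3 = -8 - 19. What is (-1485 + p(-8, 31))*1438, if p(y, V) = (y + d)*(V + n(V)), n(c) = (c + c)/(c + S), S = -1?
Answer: -54855386/15 ≈ -3.6570e+6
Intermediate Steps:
n(c) = 2*c/(-1 + c) (n(c) = (c + c)/(c - 1) = (2*c)/(-1 + c) = 2*c/(-1 + c))
d = -24 (d = 3 + (-8 - 19) = 3 - 27 = -24)
p(y, V) = (-24 + y)*(V + 2*V/(-1 + V)) (p(y, V) = (y - 24)*(V + 2*V/(-1 + V)) = (-24 + y)*(V + 2*V/(-1 + V)))
(-1485 + p(-8, 31))*1438 = (-1485 + 31*(-24 - 8 - 24*31 + 31*(-8))/(-1 + 31))*1438 = (-1485 + 31*(-24 - 8 - 744 - 248)/30)*1438 = (-1485 + 31*(1/30)*(-1024))*1438 = (-1485 - 15872/15)*1438 = -38147/15*1438 = -54855386/15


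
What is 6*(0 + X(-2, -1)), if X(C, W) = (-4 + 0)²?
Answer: 96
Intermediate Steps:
X(C, W) = 16 (X(C, W) = (-4)² = 16)
6*(0 + X(-2, -1)) = 6*(0 + 16) = 6*16 = 96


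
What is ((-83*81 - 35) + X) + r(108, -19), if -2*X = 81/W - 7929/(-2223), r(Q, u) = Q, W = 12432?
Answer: -13617111933/2047136 ≈ -6651.8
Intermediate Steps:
X = -3657533/2047136 (X = -(81/12432 - 7929/(-2223))/2 = -(81*(1/12432) - 7929*(-1/2223))/2 = -(27/4144 + 881/247)/2 = -½*3657533/1023568 = -3657533/2047136 ≈ -1.7867)
((-83*81 - 35) + X) + r(108, -19) = ((-83*81 - 35) - 3657533/2047136) + 108 = ((-6723 - 35) - 3657533/2047136) + 108 = (-6758 - 3657533/2047136) + 108 = -13838202621/2047136 + 108 = -13617111933/2047136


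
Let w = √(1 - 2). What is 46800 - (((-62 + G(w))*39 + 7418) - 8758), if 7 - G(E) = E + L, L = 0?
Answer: 50285 + 39*I ≈ 50285.0 + 39.0*I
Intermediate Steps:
w = I (w = √(-1) = I ≈ 1.0*I)
G(E) = 7 - E (G(E) = 7 - (E + 0) = 7 - E)
46800 - (((-62 + G(w))*39 + 7418) - 8758) = 46800 - (((-62 + (7 - I))*39 + 7418) - 8758) = 46800 - (((-55 - I)*39 + 7418) - 8758) = 46800 - (((-2145 - 39*I) + 7418) - 8758) = 46800 - ((5273 - 39*I) - 8758) = 46800 - (-3485 - 39*I) = 46800 + (3485 + 39*I) = 50285 + 39*I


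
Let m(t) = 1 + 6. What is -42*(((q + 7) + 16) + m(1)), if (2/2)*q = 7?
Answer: -1554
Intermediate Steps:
q = 7
m(t) = 7
-42*(((q + 7) + 16) + m(1)) = -42*(((7 + 7) + 16) + 7) = -42*((14 + 16) + 7) = -42*(30 + 7) = -42*37 = -1554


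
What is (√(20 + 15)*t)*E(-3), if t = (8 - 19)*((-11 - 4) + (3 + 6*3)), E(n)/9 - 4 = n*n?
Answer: -7722*√35 ≈ -45684.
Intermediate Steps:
E(n) = 36 + 9*n² (E(n) = 36 + 9*(n*n) = 36 + 9*n²)
t = -66 (t = -11*(-15 + (3 + 18)) = -11*(-15 + 21) = -11*6 = -66)
(√(20 + 15)*t)*E(-3) = (√(20 + 15)*(-66))*(36 + 9*(-3)²) = (√35*(-66))*(36 + 9*9) = (-66*√35)*(36 + 81) = -66*√35*117 = -7722*√35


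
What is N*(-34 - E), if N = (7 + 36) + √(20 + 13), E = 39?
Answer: -3139 - 73*√33 ≈ -3558.4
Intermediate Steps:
N = 43 + √33 ≈ 48.745
N*(-34 - E) = (43 + √33)*(-34 - 1*39) = (43 + √33)*(-34 - 39) = (43 + √33)*(-73) = -3139 - 73*√33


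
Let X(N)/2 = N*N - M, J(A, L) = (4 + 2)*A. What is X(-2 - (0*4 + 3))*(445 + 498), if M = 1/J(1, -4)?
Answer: 140507/3 ≈ 46836.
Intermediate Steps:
J(A, L) = 6*A
M = ⅙ (M = 1/(6*1) = 1/6 = ⅙ ≈ 0.16667)
X(N) = -⅓ + 2*N² (X(N) = 2*(N*N - 1*⅙) = 2*(N² - ⅙) = 2*(-⅙ + N²) = -⅓ + 2*N²)
X(-2 - (0*4 + 3))*(445 + 498) = (-⅓ + 2*(-2 - (0*4 + 3))²)*(445 + 498) = (-⅓ + 2*(-2 - (0 + 3))²)*943 = (-⅓ + 2*(-2 - 1*3)²)*943 = (-⅓ + 2*(-2 - 3)²)*943 = (-⅓ + 2*(-5)²)*943 = (-⅓ + 2*25)*943 = (-⅓ + 50)*943 = (149/3)*943 = 140507/3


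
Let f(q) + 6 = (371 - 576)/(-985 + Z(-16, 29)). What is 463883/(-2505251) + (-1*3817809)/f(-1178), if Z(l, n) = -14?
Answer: 1365000365689322/2071842577 ≈ 6.5883e+5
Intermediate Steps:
f(q) = -5789/999 (f(q) = -6 + (371 - 576)/(-985 - 14) = -6 - 205/(-999) = -6 - 205*(-1/999) = -6 + 205/999 = -5789/999)
463883/(-2505251) + (-1*3817809)/f(-1178) = 463883/(-2505251) + (-1*3817809)/(-5789/999) = 463883*(-1/2505251) - 3817809*(-999/5789) = -66269/357893 + 3813991191/5789 = 1365000365689322/2071842577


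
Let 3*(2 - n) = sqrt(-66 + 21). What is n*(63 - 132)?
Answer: -138 + 69*I*sqrt(5) ≈ -138.0 + 154.29*I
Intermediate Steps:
n = 2 - I*sqrt(5) (n = 2 - sqrt(-66 + 21)/3 = 2 - I*sqrt(5) ≈ 2.0 - 2.2361*I)
n*(63 - 132) = (2 - I*sqrt(5))*(63 - 132) = (2 - I*sqrt(5))*(-69) = -138 + 69*I*sqrt(5)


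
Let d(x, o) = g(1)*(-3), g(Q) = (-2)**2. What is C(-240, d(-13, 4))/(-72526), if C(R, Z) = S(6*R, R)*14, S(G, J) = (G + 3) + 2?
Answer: 10045/36263 ≈ 0.27700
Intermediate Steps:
g(Q) = 4
S(G, J) = 5 + G (S(G, J) = (3 + G) + 2 = 5 + G)
d(x, o) = -12 (d(x, o) = 4*(-3) = -12)
C(R, Z) = 70 + 84*R (C(R, Z) = (5 + 6*R)*14 = 70 + 84*R)
C(-240, d(-13, 4))/(-72526) = (70 + 84*(-240))/(-72526) = (70 - 20160)*(-1/72526) = -20090*(-1/72526) = 10045/36263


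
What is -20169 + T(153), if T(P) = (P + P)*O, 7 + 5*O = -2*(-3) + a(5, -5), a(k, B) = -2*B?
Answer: -98091/5 ≈ -19618.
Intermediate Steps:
O = 9/5 (O = -7/5 + (-2*(-3) - 2*(-5))/5 = -7/5 + (6 + 10)/5 = -7/5 + (1/5)*16 = -7/5 + 16/5 = 9/5 ≈ 1.8000)
T(P) = 18*P/5 (T(P) = (P + P)*(9/5) = (2*P)*(9/5) = 18*P/5)
-20169 + T(153) = -20169 + (18/5)*153 = -20169 + 2754/5 = -98091/5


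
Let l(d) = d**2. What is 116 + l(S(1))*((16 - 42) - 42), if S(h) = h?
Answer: 48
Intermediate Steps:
116 + l(S(1))*((16 - 42) - 42) = 116 + 1**2*((16 - 42) - 42) = 116 + 1*(-26 - 42) = 116 + 1*(-68) = 116 - 68 = 48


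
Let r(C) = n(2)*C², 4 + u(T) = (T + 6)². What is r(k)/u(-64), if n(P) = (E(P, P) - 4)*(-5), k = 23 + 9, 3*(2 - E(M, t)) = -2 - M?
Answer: 64/63 ≈ 1.0159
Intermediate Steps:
u(T) = -4 + (6 + T)² (u(T) = -4 + (T + 6)² = -4 + (6 + T)²)
E(M, t) = 8/3 + M/3 (E(M, t) = 2 - (-2 - M)/3 = 2 + (⅔ + M/3) = 8/3 + M/3)
k = 32
n(P) = 20/3 - 5*P/3 (n(P) = ((8/3 + P/3) - 4)*(-5) = (-4/3 + P/3)*(-5) = 20/3 - 5*P/3)
r(C) = 10*C²/3 (r(C) = (20/3 - 5/3*2)*C² = (20/3 - 10/3)*C² = 10*C²/3)
r(k)/u(-64) = ((10/3)*32²)/(-4 + (6 - 64)²) = ((10/3)*1024)/(-4 + (-58)²) = 10240/(3*(-4 + 3364)) = (10240/3)/3360 = (10240/3)*(1/3360) = 64/63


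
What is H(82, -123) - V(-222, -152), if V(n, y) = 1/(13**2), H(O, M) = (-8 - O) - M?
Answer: 5576/169 ≈ 32.994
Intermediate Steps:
H(O, M) = -8 - M - O
V(n, y) = 1/169
H(82, -123) - V(-222, -152) = (-8 - 1*(-123) - 1*82) - 1*1/169 = (-8 + 123 - 82) - 1/169 = 33 - 1/169 = 5576/169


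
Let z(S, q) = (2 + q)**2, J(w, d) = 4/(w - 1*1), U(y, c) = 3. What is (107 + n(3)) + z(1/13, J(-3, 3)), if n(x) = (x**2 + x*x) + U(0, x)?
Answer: 129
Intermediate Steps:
n(x) = 3 + 2*x**2 (n(x) = (x**2 + x*x) + 3 = (x**2 + x**2) + 3 = 2*x**2 + 3 = 3 + 2*x**2)
J(w, d) = 4/(-1 + w) (J(w, d) = 4/(w - 1) = 4/(-1 + w))
(107 + n(3)) + z(1/13, J(-3, 3)) = (107 + (3 + 2*3**2)) + (2 + 4/(-1 - 3))**2 = (107 + (3 + 2*9)) + (2 + 4/(-4))**2 = (107 + (3 + 18)) + (2 + 4*(-1/4))**2 = (107 + 21) + (2 - 1)**2 = 128 + 1**2 = 128 + 1 = 129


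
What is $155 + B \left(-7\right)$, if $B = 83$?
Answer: $-426$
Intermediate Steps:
$155 + B \left(-7\right) = 155 + 83 \left(-7\right) = 155 - 581 = -426$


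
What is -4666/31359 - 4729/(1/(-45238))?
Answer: 6708646607552/31359 ≈ 2.1393e+8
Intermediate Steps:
-4666/31359 - 4729/(1/(-45238)) = -4666*1/31359 - 4729/(-1/45238) = -4666/31359 - 4729*(-45238) = -4666/31359 + 213930502 = 6708646607552/31359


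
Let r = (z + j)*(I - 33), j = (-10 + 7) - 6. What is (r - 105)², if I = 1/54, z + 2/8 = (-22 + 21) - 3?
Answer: 5142754369/46656 ≈ 1.1023e+5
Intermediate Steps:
z = -17/4 (z = -¼ + ((-22 + 21) - 3) = -¼ + (-1 - 3) = -¼ - 4 = -17/4 ≈ -4.2500)
I = 1/54 ≈ 0.018519
j = -9 (j = -3 - 6 = -9)
r = 94393/216 (r = (-17/4 - 9)*(1/54 - 33) = -53/4*(-1781/54) = 94393/216 ≈ 437.00)
(r - 105)² = (94393/216 - 105)² = (71713/216)² = 5142754369/46656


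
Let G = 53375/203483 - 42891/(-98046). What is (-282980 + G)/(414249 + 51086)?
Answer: -268839689953097/442083633044430 ≈ -0.60812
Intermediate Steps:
G = 664799743/950033058 (G = 53375*(1/203483) - 42891*(-1/98046) = 7625/29069 + 14297/32682 = 664799743/950033058 ≈ 0.69977)
(-282980 + G)/(414249 + 51086) = (-282980 + 664799743/950033058)/(414249 + 51086) = -268839689953097/950033058/465335 = -268839689953097/950033058*1/465335 = -268839689953097/442083633044430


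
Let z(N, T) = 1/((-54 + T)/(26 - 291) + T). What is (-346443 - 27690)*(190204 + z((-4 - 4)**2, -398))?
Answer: -2491082696130377/35006 ≈ -7.1162e+10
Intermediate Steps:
z(N, T) = 1/(54/265 + 264*T/265) (z(N, T) = 1/((-54 + T)/(-265) + T) = 1/((-54 + T)*(-1/265) + T) = 1/((54/265 - T/265) + T) = 1/(54/265 + 264*T/265))
(-346443 - 27690)*(190204 + z((-4 - 4)**2, -398)) = (-346443 - 27690)*(190204 + 265/(6*(9 + 44*(-398)))) = -374133*(190204 + 265/(6*(9 - 17512))) = -374133*(190204 + (265/6)/(-17503)) = -374133*(190204 + (265/6)*(-1/17503)) = -374133*(190204 - 265/105018) = -374133*19974843407/105018 = -2491082696130377/35006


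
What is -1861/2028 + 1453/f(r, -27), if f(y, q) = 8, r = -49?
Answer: 732949/4056 ≈ 180.71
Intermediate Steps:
-1861/2028 + 1453/f(r, -27) = -1861/2028 + 1453/8 = 732949/4056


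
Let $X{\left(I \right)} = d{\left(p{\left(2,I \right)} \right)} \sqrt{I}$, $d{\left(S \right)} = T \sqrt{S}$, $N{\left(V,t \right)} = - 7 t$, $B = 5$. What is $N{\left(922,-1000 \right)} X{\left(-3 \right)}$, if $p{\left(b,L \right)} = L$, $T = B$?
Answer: $-105000$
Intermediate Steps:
$T = 5$
$d{\left(S \right)} = 5 \sqrt{S}$
$X{\left(I \right)} = 5 I$ ($X{\left(I \right)} = 5 \sqrt{I} \sqrt{I} = 5 I$)
$N{\left(922,-1000 \right)} X{\left(-3 \right)} = \left(-7\right) \left(-1000\right) 5 \left(-3\right) = 7000 \left(-15\right) = -105000$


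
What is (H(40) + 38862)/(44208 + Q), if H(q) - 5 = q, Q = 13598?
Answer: 38907/57806 ≈ 0.67306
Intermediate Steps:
H(q) = 5 + q
(H(40) + 38862)/(44208 + Q) = ((5 + 40) + 38862)/(44208 + 13598) = (45 + 38862)/57806 = 38907*(1/57806) = 38907/57806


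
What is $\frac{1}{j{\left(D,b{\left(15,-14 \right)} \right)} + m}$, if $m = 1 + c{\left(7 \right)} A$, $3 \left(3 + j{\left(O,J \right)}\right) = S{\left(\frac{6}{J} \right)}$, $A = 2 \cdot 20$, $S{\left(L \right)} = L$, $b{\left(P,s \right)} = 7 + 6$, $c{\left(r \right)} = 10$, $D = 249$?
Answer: $\frac{13}{5176} \approx 0.0025116$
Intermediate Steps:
$b{\left(P,s \right)} = 13$
$A = 40$
$j{\left(O,J \right)} = -3 + \frac{2}{J}$ ($j{\left(O,J \right)} = -3 + \frac{6 \frac{1}{J}}{3} = -3 + \frac{2}{J}$)
$m = 401$ ($m = 1 + 10 \cdot 40 = 1 + 400 = 401$)
$\frac{1}{j{\left(D,b{\left(15,-14 \right)} \right)} + m} = \frac{1}{\left(-3 + \frac{2}{13}\right) + 401} = \frac{1}{- \frac{37}{13} + 401} = \frac{1}{\frac{5176}{13}} = \frac{13}{5176}$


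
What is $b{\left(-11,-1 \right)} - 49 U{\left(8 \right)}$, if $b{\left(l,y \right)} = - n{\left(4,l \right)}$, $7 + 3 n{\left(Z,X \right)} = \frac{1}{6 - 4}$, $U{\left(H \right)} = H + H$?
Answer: $- \frac{4691}{6} \approx -781.83$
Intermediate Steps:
$U{\left(H \right)} = 2 H$
$n{\left(Z,X \right)} = - \frac{13}{6}$ ($n{\left(Z,X \right)} = - \frac{7}{3} + \frac{1}{3 \left(6 - 4\right)} = - \frac{7}{3} + \frac{1}{3 \cdot 2} = - \frac{7}{3} + \frac{1}{3} \cdot \frac{1}{2} = - \frac{7}{3} + \frac{1}{6} = - \frac{13}{6}$)
$b{\left(l,y \right)} = \frac{13}{6}$ ($b{\left(l,y \right)} = \left(-1\right) \left(- \frac{13}{6}\right) = \frac{13}{6}$)
$b{\left(-11,-1 \right)} - 49 U{\left(8 \right)} = \frac{13}{6} - 49 \cdot 2 \cdot 8 = \frac{13}{6} - 784 = - \frac{4691}{6}$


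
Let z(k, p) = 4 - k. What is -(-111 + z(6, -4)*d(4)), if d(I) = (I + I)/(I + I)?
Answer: 113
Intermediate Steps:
d(I) = 1 (d(I) = (2*I)/((2*I)) = (2*I)*(1/(2*I)) = 1)
-(-111 + z(6, -4)*d(4)) = -(-111 + (4 - 1*6)*1) = -(-111 + (4 - 6)*1) = -(-111 - 2*1) = -(-111 - 2) = -1*(-113) = 113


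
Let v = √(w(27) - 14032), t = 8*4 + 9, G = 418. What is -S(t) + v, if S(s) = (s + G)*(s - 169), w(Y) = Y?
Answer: 58752 + I*√14005 ≈ 58752.0 + 118.34*I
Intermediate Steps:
t = 41 (t = 32 + 9 = 41)
S(s) = (-169 + s)*(418 + s) (S(s) = (s + 418)*(s - 169) = (418 + s)*(-169 + s) = (-169 + s)*(418 + s))
v = I*√14005 (v = √(27 - 14032) = √(-14005) = I*√14005 ≈ 118.34*I)
-S(t) + v = -(-70642 + 41² + 249*41) + I*√14005 = -(-70642 + 1681 + 10209) + I*√14005 = -1*(-58752) + I*√14005 = 58752 + I*√14005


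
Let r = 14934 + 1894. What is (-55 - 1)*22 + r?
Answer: 15596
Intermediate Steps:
r = 16828
(-55 - 1)*22 + r = (-55 - 1)*22 + 16828 = -56*22 + 16828 = -1232 + 16828 = 15596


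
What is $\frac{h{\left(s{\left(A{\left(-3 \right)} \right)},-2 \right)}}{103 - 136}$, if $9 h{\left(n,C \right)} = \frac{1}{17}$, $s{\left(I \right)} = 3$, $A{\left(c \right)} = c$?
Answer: $- \frac{1}{5049} \approx -0.00019806$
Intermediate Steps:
$h{\left(n,C \right)} = \frac{1}{153}$ ($h{\left(n,C \right)} = \frac{1}{9 \cdot 17} = \frac{1}{9} \cdot \frac{1}{17} = \frac{1}{153}$)
$\frac{h{\left(s{\left(A{\left(-3 \right)} \right)},-2 \right)}}{103 - 136} = \frac{1}{103 - 136} \cdot \frac{1}{153} = \frac{1}{-33} \cdot \frac{1}{153} = \left(- \frac{1}{33}\right) \frac{1}{153} = - \frac{1}{5049}$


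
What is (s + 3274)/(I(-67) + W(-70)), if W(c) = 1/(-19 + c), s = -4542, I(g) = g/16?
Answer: 1805632/5979 ≈ 302.00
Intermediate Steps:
I(g) = g/16 (I(g) = g*(1/16) = g/16)
(s + 3274)/(I(-67) + W(-70)) = (-4542 + 3274)/((1/16)*(-67) + 1/(-19 - 70)) = -1268/(-67/16 + 1/(-89)) = -1268/(-67/16 - 1/89) = -1268/(-5979/1424) = -1268*(-1424/5979) = 1805632/5979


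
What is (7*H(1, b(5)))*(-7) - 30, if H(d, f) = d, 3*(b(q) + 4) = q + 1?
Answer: -79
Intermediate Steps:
b(q) = -11/3 + q/3 (b(q) = -4 + (q + 1)/3 = -4 + (1 + q)/3 = -4 + (⅓ + q/3) = -11/3 + q/3)
(7*H(1, b(5)))*(-7) - 30 = (7*1)*(-7) - 30 = 7*(-7) - 30 = -49 - 30 = -79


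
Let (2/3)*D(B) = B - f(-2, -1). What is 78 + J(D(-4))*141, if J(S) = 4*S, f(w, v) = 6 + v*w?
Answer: -10074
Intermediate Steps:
D(B) = -12 + 3*B/2 (D(B) = 3*(B - (6 - 1*(-2)))/2 = 3*(B - (6 + 2))/2 = 3*(B - 1*8)/2 = 3*(B - 8)/2 = 3*(-8 + B)/2 = -12 + 3*B/2)
78 + J(D(-4))*141 = 78 + (4*(-12 + (3/2)*(-4)))*141 = 78 + (4*(-12 - 6))*141 = 78 + (4*(-18))*141 = 78 - 72*141 = 78 - 10152 = -10074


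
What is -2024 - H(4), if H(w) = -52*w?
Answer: -1816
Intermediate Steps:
-2024 - H(4) = -2024 - (-52)*4 = -2024 - 1*(-208) = -2024 + 208 = -1816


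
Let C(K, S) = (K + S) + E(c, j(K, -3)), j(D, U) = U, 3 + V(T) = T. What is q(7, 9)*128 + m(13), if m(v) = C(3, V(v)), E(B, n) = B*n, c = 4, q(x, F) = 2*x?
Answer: 1793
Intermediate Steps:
V(T) = -3 + T
C(K, S) = -12 + K + S (C(K, S) = (K + S) + 4*(-3) = (K + S) - 12 = -12 + K + S)
m(v) = -12 + v (m(v) = -12 + 3 + (-3 + v) = -12 + v)
q(7, 9)*128 + m(13) = (2*7)*128 + (-12 + 13) = 14*128 + 1 = 1792 + 1 = 1793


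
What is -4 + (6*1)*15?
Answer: 86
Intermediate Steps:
-4 + (6*1)*15 = -4 + 6*15 = -4 + 90 = 86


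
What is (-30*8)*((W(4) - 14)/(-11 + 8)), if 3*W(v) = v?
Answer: -3040/3 ≈ -1013.3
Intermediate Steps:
W(v) = v/3
(-30*8)*((W(4) - 14)/(-11 + 8)) = (-30*8)*(((⅓)*4 - 14)/(-11 + 8)) = (-30*8)*((4/3 - 14)/(-3)) = -(-3040)*(-1)/3 = -240*38/9 = -3040/3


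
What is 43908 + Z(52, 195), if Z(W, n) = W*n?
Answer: 54048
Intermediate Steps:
43908 + Z(52, 195) = 43908 + 52*195 = 43908 + 10140 = 54048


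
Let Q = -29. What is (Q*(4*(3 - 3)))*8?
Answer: 0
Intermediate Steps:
(Q*(4*(3 - 3)))*8 = -116*(3 - 3)*8 = -116*0*8 = -29*0*8 = 0*8 = 0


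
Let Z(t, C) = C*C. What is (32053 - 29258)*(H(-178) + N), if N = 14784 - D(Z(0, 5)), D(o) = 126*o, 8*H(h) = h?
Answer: 129819365/4 ≈ 3.2455e+7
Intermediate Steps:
H(h) = h/8
Z(t, C) = C²
N = 11634 (N = 14784 - 126*5² = 14784 - 126*25 = 14784 - 1*3150 = 14784 - 3150 = 11634)
(32053 - 29258)*(H(-178) + N) = (32053 - 29258)*((⅛)*(-178) + 11634) = 2795*(-89/4 + 11634) = 2795*(46447/4) = 129819365/4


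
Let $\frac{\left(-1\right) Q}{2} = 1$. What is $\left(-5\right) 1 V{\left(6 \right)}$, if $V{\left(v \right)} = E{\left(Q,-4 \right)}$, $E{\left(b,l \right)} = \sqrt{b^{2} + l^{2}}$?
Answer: $- 10 \sqrt{5} \approx -22.361$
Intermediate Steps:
$Q = -2$ ($Q = \left(-2\right) 1 = -2$)
$V{\left(v \right)} = 2 \sqrt{5}$ ($V{\left(v \right)} = \sqrt{\left(-2\right)^{2} + \left(-4\right)^{2}} = \sqrt{4 + 16} = \sqrt{20} = 2 \sqrt{5}$)
$\left(-5\right) 1 V{\left(6 \right)} = \left(-5\right) 1 \cdot 2 \sqrt{5} = - 5 \cdot 2 \sqrt{5} = - 10 \sqrt{5}$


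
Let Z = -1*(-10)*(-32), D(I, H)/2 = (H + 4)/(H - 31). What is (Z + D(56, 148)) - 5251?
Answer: -651503/117 ≈ -5568.4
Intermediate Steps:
D(I, H) = 2*(4 + H)/(-31 + H) (D(I, H) = 2*((H + 4)/(H - 31)) = 2*((4 + H)/(-31 + H)) = 2*(4 + H)/(-31 + H))
Z = -320 (Z = 10*(-32) = -320)
(Z + D(56, 148)) - 5251 = (-320 + 2*(4 + 148)/(-31 + 148)) - 5251 = (-320 + 2*152/117) - 5251 = (-320 + 2*(1/117)*152) - 5251 = (-320 + 304/117) - 5251 = -37136/117 - 5251 = -651503/117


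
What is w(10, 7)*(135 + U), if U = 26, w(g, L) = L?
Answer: 1127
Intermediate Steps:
w(10, 7)*(135 + U) = 7*(135 + 26) = 7*161 = 1127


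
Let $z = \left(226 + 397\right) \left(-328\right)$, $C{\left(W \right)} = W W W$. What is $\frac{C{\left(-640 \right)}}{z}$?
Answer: $\frac{32768000}{25543} \approx 1282.9$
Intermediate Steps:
$C{\left(W \right)} = W^{3}$ ($C{\left(W \right)} = W^{2} W = W^{3}$)
$z = -204344$ ($z = 623 \left(-328\right) = -204344$)
$\frac{C{\left(-640 \right)}}{z} = \frac{\left(-640\right)^{3}}{-204344} = \left(-262144000\right) \left(- \frac{1}{204344}\right) = \frac{32768000}{25543}$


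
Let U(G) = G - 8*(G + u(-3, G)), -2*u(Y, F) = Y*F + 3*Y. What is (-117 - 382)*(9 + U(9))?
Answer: 98802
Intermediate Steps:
u(Y, F) = -3*Y/2 - F*Y/2 (u(Y, F) = -(Y*F + 3*Y)/2 = -(F*Y + 3*Y)/2 = -(3*Y + F*Y)/2 = -3*Y/2 - F*Y/2)
U(G) = -36 - 19*G (U(G) = G - 8*(G - ½*(-3)*(3 + G)) = G - 8*(G + (9/2 + 3*G/2)) = G - 8*(9/2 + 5*G/2) = G - (36 + 20*G) = G + (-36 - 20*G) = -36 - 19*G)
(-117 - 382)*(9 + U(9)) = (-117 - 382)*(9 + (-36 - 19*9)) = -499*(9 + (-36 - 171)) = -499*(9 - 207) = -499*(-198) = 98802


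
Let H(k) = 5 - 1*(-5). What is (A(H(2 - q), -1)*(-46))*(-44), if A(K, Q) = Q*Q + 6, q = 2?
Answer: 14168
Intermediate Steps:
H(k) = 10 (H(k) = 5 + 5 = 10)
A(K, Q) = 6 + Q² (A(K, Q) = Q² + 6 = 6 + Q²)
(A(H(2 - q), -1)*(-46))*(-44) = ((6 + (-1)²)*(-46))*(-44) = ((6 + 1)*(-46))*(-44) = (7*(-46))*(-44) = -322*(-44) = 14168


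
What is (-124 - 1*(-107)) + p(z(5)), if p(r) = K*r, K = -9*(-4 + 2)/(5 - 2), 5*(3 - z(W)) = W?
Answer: -5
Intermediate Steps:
z(W) = 3 - W/5
K = 6 (K = -(-18)/3 = -9*(-2/3) = 6)
p(r) = 6*r
(-124 - 1*(-107)) + p(z(5)) = (-124 - 1*(-107)) + 6*(3 - 1/5*5) = (-124 + 107) + 6*(3 - 1) = -17 + 6*2 = -17 + 12 = -5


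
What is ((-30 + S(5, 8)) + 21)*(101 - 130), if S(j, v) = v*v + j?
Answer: -1740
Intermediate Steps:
S(j, v) = j + v**2 (S(j, v) = v**2 + j = j + v**2)
((-30 + S(5, 8)) + 21)*(101 - 130) = ((-30 + (5 + 8**2)) + 21)*(101 - 130) = ((-30 + (5 + 64)) + 21)*(-29) = ((-30 + 69) + 21)*(-29) = (39 + 21)*(-29) = 60*(-29) = -1740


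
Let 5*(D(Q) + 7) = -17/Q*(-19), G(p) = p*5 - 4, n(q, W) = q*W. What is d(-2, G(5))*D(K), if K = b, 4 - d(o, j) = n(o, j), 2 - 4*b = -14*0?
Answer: 28106/5 ≈ 5621.2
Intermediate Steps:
n(q, W) = W*q
b = ½ (b = ½ - (-7)*0/2 = ½ - ¼*0 = ½ + 0 = ½ ≈ 0.50000)
G(p) = -4 + 5*p (G(p) = 5*p - 4 = -4 + 5*p)
d(o, j) = 4 - j*o
K = ½ ≈ 0.50000
D(Q) = -7 + 323/(5*Q) (D(Q) = -7 + (-17/Q*(-19))/5 = -7 + (323/Q)/5 = -7 + 323/(5*Q))
d(-2, G(5))*D(K) = (4 - 1*(-4 + 5*5)*(-2))*(-7 + 323/(5*(½))) = (4 - 1*(-4 + 25)*(-2))*(-7 + (323/5)*2) = (4 - 1*21*(-2))*(-7 + 646/5) = (4 + 42)*(611/5) = 46*(611/5) = 28106/5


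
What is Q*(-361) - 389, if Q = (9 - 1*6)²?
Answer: -3638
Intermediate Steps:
Q = 9 (Q = (9 - 6)² = 3² = 9)
Q*(-361) - 389 = 9*(-361) - 389 = -3249 - 389 = -3638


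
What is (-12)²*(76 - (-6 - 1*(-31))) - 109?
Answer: 7235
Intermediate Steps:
(-12)²*(76 - (-6 - 1*(-31))) - 109 = 144*(76 - (-6 + 31)) - 109 = 144*(76 - 1*25) - 109 = 144*(76 - 25) - 109 = 144*51 - 109 = 7344 - 109 = 7235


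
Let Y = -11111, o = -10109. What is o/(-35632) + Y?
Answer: -395897043/35632 ≈ -11111.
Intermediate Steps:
o/(-35632) + Y = -10109/(-35632) - 11111 = -10109*(-1/35632) - 11111 = 10109/35632 - 11111 = -395897043/35632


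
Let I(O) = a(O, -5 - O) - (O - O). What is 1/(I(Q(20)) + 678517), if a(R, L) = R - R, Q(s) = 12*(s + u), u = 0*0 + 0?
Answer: 1/678517 ≈ 1.4738e-6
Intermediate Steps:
u = 0 (u = 0 + 0 = 0)
Q(s) = 12*s (Q(s) = 12*(s + 0) = 12*s)
a(R, L) = 0
I(O) = 0 (I(O) = 0 - (O - O) = 0 - 1*0 = 0 + 0 = 0)
1/(I(Q(20)) + 678517) = 1/(0 + 678517) = 1/678517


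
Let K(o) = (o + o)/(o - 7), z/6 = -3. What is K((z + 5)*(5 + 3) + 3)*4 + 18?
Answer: 688/27 ≈ 25.481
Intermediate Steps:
z = -18 (z = 6*(-3) = -18)
K(o) = 2*o/(-7 + o) (K(o) = (2*o)/(-7 + o) = 2*o/(-7 + o))
K((z + 5)*(5 + 3) + 3)*4 + 18 = (2*((-18 + 5)*(5 + 3) + 3)/(-7 + ((-18 + 5)*(5 + 3) + 3)))*4 + 18 = (2*(-13*8 + 3)/(-7 + (-13*8 + 3)))*4 + 18 = (2*(-104 + 3)/(-7 + (-104 + 3)))*4 + 18 = (2*(-101)/(-7 - 101))*4 + 18 = (2*(-101)/(-108))*4 + 18 = (2*(-101)*(-1/108))*4 + 18 = (101/54)*4 + 18 = 202/27 + 18 = 688/27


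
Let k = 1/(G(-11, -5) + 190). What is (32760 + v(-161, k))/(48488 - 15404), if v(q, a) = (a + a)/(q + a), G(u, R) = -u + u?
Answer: 501047819/506003238 ≈ 0.99021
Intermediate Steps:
G(u, R) = 0
k = 1/190 (k = 1/(0 + 190) = 1/190 ≈ 0.0052632)
v(q, a) = 2*a/(a + q) (v(q, a) = (2*a)/(a + q) = 2*a/(a + q))
(32760 + v(-161, k))/(48488 - 15404) = (32760 + 2*(1/190)/(1/190 - 161))/(48488 - 15404) = (32760 + 2*(1/190)/(-30589/190))/33084 = (32760 + 2*(1/190)*(-190/30589))*(1/33084) = (32760 - 2/30589)*(1/33084) = (1002095638/30589)*(1/33084) = 501047819/506003238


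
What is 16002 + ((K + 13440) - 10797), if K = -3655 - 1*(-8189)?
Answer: 23179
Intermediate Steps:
K = 4534 (K = -3655 + 8189 = 4534)
16002 + ((K + 13440) - 10797) = 16002 + ((4534 + 13440) - 10797) = 16002 + (17974 - 10797) = 16002 + 7177 = 23179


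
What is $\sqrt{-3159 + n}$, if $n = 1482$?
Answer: $i \sqrt{1677} \approx 40.951 i$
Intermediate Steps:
$\sqrt{-3159 + n} = \sqrt{-3159 + 1482} = \sqrt{-1677} = i \sqrt{1677}$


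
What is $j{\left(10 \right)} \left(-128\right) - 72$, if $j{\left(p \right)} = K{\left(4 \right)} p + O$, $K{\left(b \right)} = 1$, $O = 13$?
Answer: $-3016$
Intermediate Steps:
$j{\left(p \right)} = 13 + p$ ($j{\left(p \right)} = 1 p + 13 = p + 13 = 13 + p$)
$j{\left(10 \right)} \left(-128\right) - 72 = \left(13 + 10\right) \left(-128\right) - 72 = 23 \left(-128\right) - 72 = -2944 - 72 = -3016$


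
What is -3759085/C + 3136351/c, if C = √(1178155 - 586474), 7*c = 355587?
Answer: 21954457/355587 - 3759085*√591681/591681 ≈ -4825.2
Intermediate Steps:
c = 355587/7 (c = (⅐)*355587 = 355587/7 ≈ 50798.)
C = √591681 ≈ 769.21
-3759085/C + 3136351/c = -3759085*√591681/591681 + 3136351/(355587/7) = -3759085*√591681/591681 + 3136351*(7/355587) = -3759085*√591681/591681 + 21954457/355587 = 21954457/355587 - 3759085*√591681/591681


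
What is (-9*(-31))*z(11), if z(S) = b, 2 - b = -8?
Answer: 2790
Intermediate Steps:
b = 10 (b = 2 - 1*(-8) = 2 + 8 = 10)
z(S) = 10
(-9*(-31))*z(11) = -9*(-31)*10 = 279*10 = 2790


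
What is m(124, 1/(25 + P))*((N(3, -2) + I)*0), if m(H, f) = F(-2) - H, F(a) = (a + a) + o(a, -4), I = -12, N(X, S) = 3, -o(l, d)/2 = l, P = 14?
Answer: 0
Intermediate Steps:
o(l, d) = -2*l
F(a) = 0 (F(a) = (a + a) - 2*a = 2*a - 2*a = 0)
m(H, f) = -H (m(H, f) = 0 - H = -H)
m(124, 1/(25 + P))*((N(3, -2) + I)*0) = (-1*124)*((3 - 12)*0) = -(-1116)*0 = -124*0 = 0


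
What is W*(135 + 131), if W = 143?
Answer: 38038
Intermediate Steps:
W*(135 + 131) = 143*(135 + 131) = 143*266 = 38038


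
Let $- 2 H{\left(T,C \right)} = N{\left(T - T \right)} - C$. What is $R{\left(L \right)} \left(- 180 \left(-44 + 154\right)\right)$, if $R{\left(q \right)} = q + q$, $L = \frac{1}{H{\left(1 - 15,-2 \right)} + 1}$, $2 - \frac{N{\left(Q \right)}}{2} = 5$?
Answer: $-13200$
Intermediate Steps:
$N{\left(Q \right)} = -6$ ($N{\left(Q \right)} = 4 - 10 = -6$)
$H{\left(T,C \right)} = 3 + \frac{C}{2}$ ($H{\left(T,C \right)} = - \frac{-6 - C}{2} = 3 + \frac{C}{2}$)
$L = \frac{1}{3}$ ($L = \frac{1}{\left(3 + \frac{1}{2} \left(-2\right)\right) + 1} = \frac{1}{\left(3 - 1\right) + 1} = \frac{1}{2 + 1} = \frac{1}{3} \approx 0.33333$)
$R{\left(q \right)} = 2 q$
$R{\left(L \right)} \left(- 180 \left(-44 + 154\right)\right) = 2 \cdot \frac{1}{3} \left(- 180 \left(-44 + 154\right)\right) = \frac{2 \left(\left(-180\right) 110\right)}{3} = \frac{2}{3} \left(-19800\right) = -13200$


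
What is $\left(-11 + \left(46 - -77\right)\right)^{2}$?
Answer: $12544$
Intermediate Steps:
$\left(-11 + \left(46 - -77\right)\right)^{2} = \left(-11 + \left(46 + 77\right)\right)^{2} = \left(-11 + 123\right)^{2} = 112^{2} = 12544$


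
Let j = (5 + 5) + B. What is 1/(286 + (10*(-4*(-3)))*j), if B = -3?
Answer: 1/1126 ≈ 0.00088810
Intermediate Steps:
j = 7 (j = (5 + 5) - 3 = 10 - 3 = 7)
1/(286 + (10*(-4*(-3)))*j) = 1/(286 + (10*(-4*(-3)))*7) = 1/(286 + (10*12)*7) = 1/(286 + 120*7) = 1/(286 + 840) = 1/1126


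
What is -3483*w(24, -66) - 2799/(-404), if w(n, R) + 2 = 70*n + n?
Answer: -2394935865/404 ≈ -5.9281e+6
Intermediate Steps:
w(n, R) = -2 + 71*n (w(n, R) = -2 + (70*n + n) = -2 + 71*n)
-3483*w(24, -66) - 2799/(-404) = -3483/(1/(-2 + 71*24)) - 2799/(-404) = -3483/(1/(-2 + 1704)) - 2799*(-1/404) = -3483/(1/1702) + 2799/404 = -3483/1/1702 + 2799/404 = -3483*1702 + 2799/404 = -5928066 + 2799/404 = -2394935865/404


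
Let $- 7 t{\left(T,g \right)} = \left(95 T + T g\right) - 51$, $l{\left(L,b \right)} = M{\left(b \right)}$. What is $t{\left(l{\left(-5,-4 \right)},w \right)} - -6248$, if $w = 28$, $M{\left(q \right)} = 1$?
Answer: $\frac{43664}{7} \approx 6237.7$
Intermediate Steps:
$l{\left(L,b \right)} = 1$
$t{\left(T,g \right)} = \frac{51}{7} - \frac{95 T}{7} - \frac{T g}{7}$ ($t{\left(T,g \right)} = - \frac{\left(95 T + T g\right) - 51}{7} = - \frac{-51 + 95 T + T g}{7} = \frac{51}{7} - \frac{95 T}{7} - \frac{T g}{7}$)
$t{\left(l{\left(-5,-4 \right)},w \right)} - -6248 = \left(\frac{51}{7} - \frac{95}{7} - \frac{1}{7} \cdot 28\right) - -6248 = \left(\frac{51}{7} - \frac{95}{7} - 4\right) + 6248 = - \frac{72}{7} + 6248 = \frac{43664}{7}$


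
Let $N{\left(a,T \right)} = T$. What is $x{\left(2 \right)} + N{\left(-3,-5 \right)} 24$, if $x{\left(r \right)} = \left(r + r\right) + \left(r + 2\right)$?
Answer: $-112$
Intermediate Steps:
$x{\left(r \right)} = 2 + 3 r$ ($x{\left(r \right)} = 2 r + \left(2 + r\right) = 2 + 3 r$)
$x{\left(2 \right)} + N{\left(-3,-5 \right)} 24 = \left(2 + 3 \cdot 2\right) - 120 = \left(2 + 6\right) - 120 = 8 - 120 = -112$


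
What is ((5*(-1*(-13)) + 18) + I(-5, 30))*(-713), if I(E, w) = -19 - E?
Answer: -49197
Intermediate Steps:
((5*(-1*(-13)) + 18) + I(-5, 30))*(-713) = ((5*(-1*(-13)) + 18) + (-19 - 1*(-5)))*(-713) = ((5*13 + 18) + (-19 + 5))*(-713) = ((65 + 18) - 14)*(-713) = (83 - 14)*(-713) = 69*(-713) = -49197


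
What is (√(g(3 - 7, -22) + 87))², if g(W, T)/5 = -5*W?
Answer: 187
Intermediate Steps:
g(W, T) = -25*W (g(W, T) = 5*(-5*W) = -25*W)
(√(g(3 - 7, -22) + 87))² = (√(-25*(3 - 7) + 87))² = (√(-25*(-4) + 87))² = (√(100 + 87))² = (√187)² = 187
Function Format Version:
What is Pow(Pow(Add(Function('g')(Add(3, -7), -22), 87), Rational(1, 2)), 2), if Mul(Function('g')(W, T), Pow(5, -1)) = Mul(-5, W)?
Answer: 187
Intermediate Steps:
Function('g')(W, T) = Mul(-25, W) (Function('g')(W, T) = Mul(5, Mul(-5, W)) = Mul(-25, W))
Pow(Pow(Add(Function('g')(Add(3, -7), -22), 87), Rational(1, 2)), 2) = Pow(Pow(Add(Mul(-25, Add(3, -7)), 87), Rational(1, 2)), 2) = Pow(Pow(Add(Mul(-25, -4), 87), Rational(1, 2)), 2) = Pow(Pow(Add(100, 87), Rational(1, 2)), 2) = Pow(Pow(187, Rational(1, 2)), 2) = 187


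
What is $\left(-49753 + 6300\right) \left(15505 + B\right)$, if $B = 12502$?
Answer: $-1216988171$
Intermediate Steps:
$\left(-49753 + 6300\right) \left(15505 + B\right) = \left(-49753 + 6300\right) \left(15505 + 12502\right) = \left(-43453\right) 28007 = -1216988171$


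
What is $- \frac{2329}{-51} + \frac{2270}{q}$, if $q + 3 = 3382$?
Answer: $\frac{469733}{10137} \approx 46.338$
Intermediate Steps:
$q = 3379$ ($q = -3 + 3382 = 3379$)
$- \frac{2329}{-51} + \frac{2270}{q} = - \frac{2329}{-51} + \frac{2270}{3379} = \left(-2329\right) \left(- \frac{1}{51}\right) + 2270 \cdot \frac{1}{3379} = \frac{137}{3} + \frac{2270}{3379} = \frac{469733}{10137}$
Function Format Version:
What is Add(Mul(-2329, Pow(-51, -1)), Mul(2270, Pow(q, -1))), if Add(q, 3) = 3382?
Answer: Rational(469733, 10137) ≈ 46.338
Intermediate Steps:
q = 3379 (q = Add(-3, 3382) = 3379)
Add(Mul(-2329, Pow(-51, -1)), Mul(2270, Pow(q, -1))) = Add(Mul(-2329, Pow(-51, -1)), Mul(2270, Pow(3379, -1))) = Add(Mul(-2329, Rational(-1, 51)), Mul(2270, Rational(1, 3379))) = Add(Rational(137, 3), Rational(2270, 3379)) = Rational(469733, 10137)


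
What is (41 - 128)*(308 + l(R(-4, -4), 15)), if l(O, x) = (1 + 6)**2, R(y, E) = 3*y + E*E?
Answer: -31059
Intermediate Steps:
R(y, E) = E**2 + 3*y (R(y, E) = 3*y + E**2 = E**2 + 3*y)
l(O, x) = 49 (l(O, x) = 7**2 = 49)
(41 - 128)*(308 + l(R(-4, -4), 15)) = (41 - 128)*(308 + 49) = -87*357 = -31059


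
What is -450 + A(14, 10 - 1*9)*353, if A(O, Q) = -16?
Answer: -6098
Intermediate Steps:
-450 + A(14, 10 - 1*9)*353 = -450 - 16*353 = -450 - 5648 = -6098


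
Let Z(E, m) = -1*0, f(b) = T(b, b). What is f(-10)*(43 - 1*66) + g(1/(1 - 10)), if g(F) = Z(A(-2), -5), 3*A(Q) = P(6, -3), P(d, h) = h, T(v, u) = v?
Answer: 230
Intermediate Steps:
f(b) = b
A(Q) = -1 (A(Q) = (⅓)*(-3) = -1)
Z(E, m) = 0
g(F) = 0
f(-10)*(43 - 1*66) + g(1/(1 - 10)) = -10*(43 - 1*66) + 0 = -10*(43 - 66) + 0 = -10*(-23) + 0 = 230 + 0 = 230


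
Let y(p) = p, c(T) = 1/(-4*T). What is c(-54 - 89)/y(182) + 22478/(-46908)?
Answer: -585000701/1220827608 ≈ -0.47918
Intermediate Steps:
c(T) = -1/(4*T)
c(-54 - 89)/y(182) + 22478/(-46908) = -1/(4*(-54 - 89))/182 + 22478/(-46908) = -¼/(-143)*(1/182) + 22478*(-1/46908) = -¼*(-1/143)*(1/182) - 11239/23454 = (1/572)*(1/182) - 11239/23454 = 1/104104 - 11239/23454 = -585000701/1220827608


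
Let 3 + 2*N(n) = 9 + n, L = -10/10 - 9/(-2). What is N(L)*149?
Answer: 2831/4 ≈ 707.75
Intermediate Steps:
L = 7/2 (L = -10*⅒ - 9*(-½) = -1 + 9/2 = 7/2 ≈ 3.5000)
N(n) = 3 + n/2 (N(n) = -3/2 + (9 + n)/2 = -3/2 + (9/2 + n/2) = 3 + n/2)
N(L)*149 = (3 + (½)*(7/2))*149 = (3 + 7/4)*149 = (19/4)*149 = 2831/4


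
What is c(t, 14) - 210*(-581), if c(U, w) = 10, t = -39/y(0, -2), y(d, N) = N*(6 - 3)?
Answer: 122020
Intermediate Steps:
y(d, N) = 3*N (y(d, N) = N*3 = 3*N)
t = 13/2 (t = -39/(3*(-2)) = -39/(-6) = -39*(-⅙) = 13/2 ≈ 6.5000)
c(t, 14) - 210*(-581) = 10 - 210*(-581) = 10 + 122010 = 122020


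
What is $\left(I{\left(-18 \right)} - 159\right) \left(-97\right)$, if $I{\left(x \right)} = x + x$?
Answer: $18915$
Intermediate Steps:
$I{\left(x \right)} = 2 x$
$\left(I{\left(-18 \right)} - 159\right) \left(-97\right) = \left(2 \left(-18\right) - 159\right) \left(-97\right) = \left(-36 - 159\right) \left(-97\right) = \left(-195\right) \left(-97\right) = 18915$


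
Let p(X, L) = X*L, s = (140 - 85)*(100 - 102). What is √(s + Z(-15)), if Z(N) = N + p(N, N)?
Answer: 10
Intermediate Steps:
s = -110 (s = 55*(-2) = -110)
p(X, L) = L*X
Z(N) = N + N² (Z(N) = N + N*N = N + N²)
√(s + Z(-15)) = √(-110 - 15*(1 - 15)) = √(-110 - 15*(-14)) = √(-110 + 210) = √100 = 10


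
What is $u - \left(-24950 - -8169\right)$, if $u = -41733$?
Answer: $-24952$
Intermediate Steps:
$u - \left(-24950 - -8169\right) = -41733 - \left(-24950 - -8169\right) = -41733 - \left(-24950 + 8169\right) = -41733 - -16781 = -41733 + 16781 = -24952$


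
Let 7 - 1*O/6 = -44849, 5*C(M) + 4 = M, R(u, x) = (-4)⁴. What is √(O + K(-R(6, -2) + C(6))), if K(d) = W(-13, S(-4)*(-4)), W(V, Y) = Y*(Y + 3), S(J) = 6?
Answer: 6*√7490 ≈ 519.27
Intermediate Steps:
R(u, x) = 256
C(M) = -⅘ + M/5
W(V, Y) = Y*(3 + Y)
O = 269136 (O = 42 - 6*(-44849) = 42 + 269094 = 269136)
K(d) = 504 (K(d) = (6*(-4))*(3 + 6*(-4)) = -24*(3 - 24) = -24*(-21) = 504)
√(O + K(-R(6, -2) + C(6))) = √(269136 + 504) = √269640 = 6*√7490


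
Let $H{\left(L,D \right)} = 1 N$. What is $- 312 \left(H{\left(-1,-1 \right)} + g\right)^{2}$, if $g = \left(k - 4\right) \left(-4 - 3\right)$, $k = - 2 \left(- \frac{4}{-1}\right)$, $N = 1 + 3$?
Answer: $-2416128$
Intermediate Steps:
$N = 4$
$k = -8$ ($k = - 2 \left(\left(-4\right) \left(-1\right)\right) = \left(-2\right) 4 = -8$)
$H{\left(L,D \right)} = 4$ ($H{\left(L,D \right)} = 1 \cdot 4 = 4$)
$g = 84$ ($g = \left(-8 - 4\right) \left(-4 - 3\right) = \left(-12\right) \left(-7\right) = 84$)
$- 312 \left(H{\left(-1,-1 \right)} + g\right)^{2} = - 312 \left(4 + 84\right)^{2} = - 312 \cdot 88^{2} = \left(-312\right) 7744 = -2416128$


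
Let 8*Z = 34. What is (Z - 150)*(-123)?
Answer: 71709/4 ≈ 17927.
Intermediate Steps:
Z = 17/4 (Z = (1/8)*34 = 17/4 ≈ 4.2500)
(Z - 150)*(-123) = (17/4 - 150)*(-123) = -583/4*(-123) = 71709/4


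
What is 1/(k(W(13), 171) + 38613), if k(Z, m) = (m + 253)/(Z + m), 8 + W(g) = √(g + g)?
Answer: 1024973971/39579988743655 + 424*√26/39579988743655 ≈ 2.5896e-5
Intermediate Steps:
W(g) = -8 + √2*√g (W(g) = -8 + √(g + g) = -8 + √(2*g) = -8 + √2*√g)
k(Z, m) = (253 + m)/(Z + m)
1/(k(W(13), 171) + 38613) = 1/((253 + 171)/((-8 + √2*√13) + 171) + 38613) = 1/(424/((-8 + √26) + 171) + 38613) = 1/(424/(163 + √26) + 38613) = 1/(38613 + 424/(163 + √26))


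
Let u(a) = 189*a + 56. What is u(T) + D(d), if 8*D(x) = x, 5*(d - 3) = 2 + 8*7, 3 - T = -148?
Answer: 1143873/40 ≈ 28597.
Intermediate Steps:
T = 151 (T = 3 - 1*(-148) = 3 + 148 = 151)
d = 73/5 (d = 3 + (2 + 8*7)/5 = 3 + (2 + 56)/5 = 3 + (⅕)*58 = 3 + 58/5 = 73/5 ≈ 14.600)
D(x) = x/8
u(a) = 56 + 189*a
u(T) + D(d) = (56 + 189*151) + (⅛)*(73/5) = (56 + 28539) + 73/40 = 28595 + 73/40 = 1143873/40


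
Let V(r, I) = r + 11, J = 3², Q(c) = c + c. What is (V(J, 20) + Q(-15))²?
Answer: 100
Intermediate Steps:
Q(c) = 2*c
J = 9
V(r, I) = 11 + r
(V(J, 20) + Q(-15))² = ((11 + 9) + 2*(-15))² = (20 - 30)² = (-10)² = 100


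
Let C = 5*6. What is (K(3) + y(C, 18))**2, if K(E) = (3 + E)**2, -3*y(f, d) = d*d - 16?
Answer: 40000/9 ≈ 4444.4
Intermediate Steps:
C = 30
y(f, d) = 16/3 - d**2/3 (y(f, d) = -(d*d - 16)/3 = -(d**2 - 16)/3 = -(-16 + d**2)/3 = 16/3 - d**2/3)
(K(3) + y(C, 18))**2 = ((3 + 3)**2 + (16/3 - 1/3*18**2))**2 = (6**2 + (16/3 - 1/3*324))**2 = (36 + (16/3 - 108))**2 = (36 - 308/3)**2 = (-200/3)**2 = 40000/9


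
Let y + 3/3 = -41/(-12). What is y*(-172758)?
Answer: -834997/2 ≈ -4.1750e+5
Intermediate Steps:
y = 29/12 (y = -1 - 41/(-12) = -1 - 41*(-1/12) = -1 + 41/12 = 29/12 ≈ 2.4167)
y*(-172758) = (29/12)*(-172758) = -834997/2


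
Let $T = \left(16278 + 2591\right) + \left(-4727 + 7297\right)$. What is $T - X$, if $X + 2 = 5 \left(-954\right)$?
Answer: $26211$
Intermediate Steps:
$X = -4772$ ($X = -2 + 5 \left(-954\right) = -2 - 4770 = -4772$)
$T = 21439$ ($T = 18869 + 2570 = 21439$)
$T - X = 21439 - -4772 = 21439 + 4772 = 26211$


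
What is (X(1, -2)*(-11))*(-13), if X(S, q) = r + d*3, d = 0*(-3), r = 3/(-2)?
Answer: -429/2 ≈ -214.50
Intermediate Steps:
r = -3/2 (r = 3*(-½) = -3/2 ≈ -1.5000)
d = 0
X(S, q) = -3/2 (X(S, q) = -3/2 + 0*3 = -3/2 + 0 = -3/2)
(X(1, -2)*(-11))*(-13) = -3/2*(-11)*(-13) = (33/2)*(-13) = -429/2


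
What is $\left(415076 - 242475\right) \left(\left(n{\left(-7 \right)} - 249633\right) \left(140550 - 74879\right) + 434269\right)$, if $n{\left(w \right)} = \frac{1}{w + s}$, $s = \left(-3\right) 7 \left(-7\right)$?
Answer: $- \frac{396127918264882089}{140} \approx -2.8295 \cdot 10^{15}$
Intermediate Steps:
$s = 147$ ($s = \left(-21\right) \left(-7\right) = 147$)
$n{\left(w \right)} = \frac{1}{147 + w}$ ($n{\left(w \right)} = \frac{1}{w + 147} = \frac{1}{147 + w}$)
$\left(415076 - 242475\right) \left(\left(n{\left(-7 \right)} - 249633\right) \left(140550 - 74879\right) + 434269\right) = \left(415076 - 242475\right) \left(\left(\frac{1}{147 - 7} - 249633\right) \left(140550 - 74879\right) + 434269\right) = 172601 \left(\left(\frac{1}{140} - 249633\right) 65671 + 434269\right) = 172601 \left(\left(- \frac{34948619}{140}\right) 65671 + 434269\right) = 172601 \left(- \frac{2295110758349}{140} + 434269\right) = 172601 \left(- \frac{2295049960689}{140}\right) = - \frac{396127918264882089}{140}$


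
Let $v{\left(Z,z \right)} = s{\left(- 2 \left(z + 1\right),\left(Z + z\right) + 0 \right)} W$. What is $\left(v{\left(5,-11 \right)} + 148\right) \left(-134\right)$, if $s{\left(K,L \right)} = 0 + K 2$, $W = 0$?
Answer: $-19832$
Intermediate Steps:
$s{\left(K,L \right)} = 2 K$ ($s{\left(K,L \right)} = 0 + 2 K = 2 K$)
$v{\left(Z,z \right)} = 0$ ($v{\left(Z,z \right)} = 2 \left(- 2 \left(z + 1\right)\right) 0 = 2 \left(- 2 \left(1 + z\right)\right) 0 = 2 \left(-2 - 2 z\right) 0 = \left(-4 - 4 z\right) 0 = 0$)
$\left(v{\left(5,-11 \right)} + 148\right) \left(-134\right) = \left(0 + 148\right) \left(-134\right) = 148 \left(-134\right) = -19832$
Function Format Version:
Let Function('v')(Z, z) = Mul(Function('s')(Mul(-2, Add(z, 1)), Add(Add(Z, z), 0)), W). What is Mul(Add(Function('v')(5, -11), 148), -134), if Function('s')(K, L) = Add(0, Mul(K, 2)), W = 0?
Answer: -19832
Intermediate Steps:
Function('s')(K, L) = Mul(2, K) (Function('s')(K, L) = Add(0, Mul(2, K)) = Mul(2, K))
Function('v')(Z, z) = 0 (Function('v')(Z, z) = Mul(Mul(2, Mul(-2, Add(z, 1))), 0) = Mul(Mul(2, Mul(-2, Add(1, z))), 0) = Mul(Mul(2, Add(-2, Mul(-2, z))), 0) = Mul(Add(-4, Mul(-4, z)), 0) = 0)
Mul(Add(Function('v')(5, -11), 148), -134) = Mul(Add(0, 148), -134) = Mul(148, -134) = -19832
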